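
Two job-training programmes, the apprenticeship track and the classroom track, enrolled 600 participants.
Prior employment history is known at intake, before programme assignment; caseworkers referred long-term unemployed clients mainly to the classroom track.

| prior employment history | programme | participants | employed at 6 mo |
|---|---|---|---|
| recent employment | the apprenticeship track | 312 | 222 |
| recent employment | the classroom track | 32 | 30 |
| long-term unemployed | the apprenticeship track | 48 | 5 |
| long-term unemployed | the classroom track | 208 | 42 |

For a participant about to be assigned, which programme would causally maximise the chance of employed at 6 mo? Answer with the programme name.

Nothing the programme does changes prior employment history; the imbalance is an allocation artefact. With prior employment history also predicting the outcome, the pooled figure is confounded, and the within-stratum comparison is the causal one.
Within each level — recent employment: 71.2% vs 93.8%; long-term unemployed: 10.4% vs 20.2% — the classroom track is higher every time.

the classroom track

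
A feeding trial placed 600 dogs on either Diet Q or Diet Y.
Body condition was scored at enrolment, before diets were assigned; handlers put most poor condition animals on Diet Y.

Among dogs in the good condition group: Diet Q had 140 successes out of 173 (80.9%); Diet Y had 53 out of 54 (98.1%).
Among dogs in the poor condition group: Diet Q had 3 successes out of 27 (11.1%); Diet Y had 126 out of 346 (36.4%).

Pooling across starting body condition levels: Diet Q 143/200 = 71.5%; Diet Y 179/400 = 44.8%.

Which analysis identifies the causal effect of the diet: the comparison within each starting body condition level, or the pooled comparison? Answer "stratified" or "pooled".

stratified

Starting body condition differs across diets for reasons unrelated to any effect of the diet itself, and it separately predicts the outcome — a classic confounder. We must compare within starting body condition levels.
Within each level — good condition: 80.9% vs 98.1%; poor condition: 11.1% vs 36.4% — Diet Y is higher every time.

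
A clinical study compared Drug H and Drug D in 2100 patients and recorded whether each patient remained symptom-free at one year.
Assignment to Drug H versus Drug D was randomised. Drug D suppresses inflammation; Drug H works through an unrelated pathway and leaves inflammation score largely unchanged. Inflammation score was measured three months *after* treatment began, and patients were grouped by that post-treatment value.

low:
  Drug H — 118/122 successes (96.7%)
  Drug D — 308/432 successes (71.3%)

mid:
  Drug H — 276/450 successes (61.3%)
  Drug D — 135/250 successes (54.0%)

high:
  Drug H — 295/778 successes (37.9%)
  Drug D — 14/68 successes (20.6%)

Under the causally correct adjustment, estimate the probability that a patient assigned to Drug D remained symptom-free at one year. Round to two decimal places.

The stratified and pooled comparisons disagree (Drug H wins within each inflammation score; Drug D wins overall), so the answer turns on the causal role of inflammation score.
The distribution of inflammation score is itself part of what the drug does — it is an intermediate outcome. Holding it fixed would remove that part of the effect; the total effect is the pooled difference.
So P(outcome | do(Drug D)) is just the pooled rate for Drug D: 457/750 = 0.609.

0.61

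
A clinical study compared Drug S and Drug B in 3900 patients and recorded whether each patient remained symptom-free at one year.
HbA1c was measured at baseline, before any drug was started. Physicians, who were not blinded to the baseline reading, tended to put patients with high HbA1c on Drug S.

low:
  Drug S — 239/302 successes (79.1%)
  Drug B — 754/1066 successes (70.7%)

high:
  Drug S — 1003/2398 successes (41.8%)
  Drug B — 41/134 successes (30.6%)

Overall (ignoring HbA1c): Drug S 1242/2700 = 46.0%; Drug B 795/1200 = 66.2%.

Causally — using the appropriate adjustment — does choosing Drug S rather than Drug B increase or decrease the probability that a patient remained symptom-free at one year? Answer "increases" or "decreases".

increases

Within every HbA1c level Drug S has the higher rate, yet pooled Drug B does — Simpson's reversal.
HbA1c differs across drugs for reasons unrelated to any effect of the drug itself, and it separately predicts the outcome — a classic confounder. We must compare within HbA1c levels.
Within each level — low: 79.1% vs 70.7%; high: 41.8% vs 30.6% — Drug S is higher every time.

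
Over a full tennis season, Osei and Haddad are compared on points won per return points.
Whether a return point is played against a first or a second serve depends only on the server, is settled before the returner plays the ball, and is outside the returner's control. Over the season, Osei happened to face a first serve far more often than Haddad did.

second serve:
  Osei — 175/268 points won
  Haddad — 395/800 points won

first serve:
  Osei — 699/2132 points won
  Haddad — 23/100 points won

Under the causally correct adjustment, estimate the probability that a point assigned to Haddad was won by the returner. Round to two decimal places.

Serve type satisfies the back-door criterion: it is not a descendant of the player, and it blocks the spurious path from player to outcome. Adjusting for it (i.e., using the within-serve type rates) gives the causal effect.
Standardising Haddad to the population serve type mix: 0.324·395/800 + 0.676·23/100 = 0.315.

0.32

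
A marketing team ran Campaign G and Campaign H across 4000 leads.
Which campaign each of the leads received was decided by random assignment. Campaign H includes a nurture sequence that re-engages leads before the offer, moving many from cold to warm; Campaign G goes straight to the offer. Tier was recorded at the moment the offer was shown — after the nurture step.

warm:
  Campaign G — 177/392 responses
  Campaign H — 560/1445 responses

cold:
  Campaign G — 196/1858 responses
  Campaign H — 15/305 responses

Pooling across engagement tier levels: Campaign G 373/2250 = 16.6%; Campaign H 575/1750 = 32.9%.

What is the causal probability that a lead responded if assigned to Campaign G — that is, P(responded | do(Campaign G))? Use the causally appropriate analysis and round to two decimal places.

0.17

Within every engagement tier level Campaign G has the higher rate, yet pooled Campaign H does — Simpson's reversal.
Stratifying would compare campaigns among leads the campaigns themselves sorted into engagement tier groups — a form of selection on an intermediate. The unconditioned pooled rates give the total causal effect.
So P(outcome | do(Campaign G)) is just the pooled rate for Campaign G: 373/2250 = 0.166.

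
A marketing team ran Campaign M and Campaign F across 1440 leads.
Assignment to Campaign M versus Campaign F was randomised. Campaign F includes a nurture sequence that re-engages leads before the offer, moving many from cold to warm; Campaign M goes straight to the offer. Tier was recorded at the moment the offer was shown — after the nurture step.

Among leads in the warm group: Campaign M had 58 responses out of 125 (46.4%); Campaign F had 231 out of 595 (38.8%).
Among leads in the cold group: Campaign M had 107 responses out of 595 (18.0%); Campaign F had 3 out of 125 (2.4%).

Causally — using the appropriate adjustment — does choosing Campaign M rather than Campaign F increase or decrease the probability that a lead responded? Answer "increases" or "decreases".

Within every engagement tier level Campaign M has the higher rate, yet pooled Campaign F does — Simpson's reversal.
The distribution of engagement tier is itself part of what the campaign does — it is an intermediate outcome. Holding it fixed would remove that part of the effect; the total effect is the pooled difference.
Pooled: Campaign M 22.9% vs Campaign F 32.5%; Campaign F is higher overall.

decreases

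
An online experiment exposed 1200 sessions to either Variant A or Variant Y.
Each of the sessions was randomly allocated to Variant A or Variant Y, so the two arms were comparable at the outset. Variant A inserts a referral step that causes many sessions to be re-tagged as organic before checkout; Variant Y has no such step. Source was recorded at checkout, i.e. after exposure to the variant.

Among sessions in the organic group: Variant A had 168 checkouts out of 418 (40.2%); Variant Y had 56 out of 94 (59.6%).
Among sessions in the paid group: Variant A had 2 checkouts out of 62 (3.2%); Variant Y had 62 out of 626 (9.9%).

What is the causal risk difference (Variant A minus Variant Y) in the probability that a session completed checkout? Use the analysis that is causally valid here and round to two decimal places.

Traffic source is recorded after the variant and is itself shifted by it — it sits on the causal path from variant to outcome. Conditioning on a mediator would strip out part of the effect we want; the pooled comparison gives the total causal effect.
The causal difference is the pooled difference: 0.354 − 0.164 = +0.190.

+0.19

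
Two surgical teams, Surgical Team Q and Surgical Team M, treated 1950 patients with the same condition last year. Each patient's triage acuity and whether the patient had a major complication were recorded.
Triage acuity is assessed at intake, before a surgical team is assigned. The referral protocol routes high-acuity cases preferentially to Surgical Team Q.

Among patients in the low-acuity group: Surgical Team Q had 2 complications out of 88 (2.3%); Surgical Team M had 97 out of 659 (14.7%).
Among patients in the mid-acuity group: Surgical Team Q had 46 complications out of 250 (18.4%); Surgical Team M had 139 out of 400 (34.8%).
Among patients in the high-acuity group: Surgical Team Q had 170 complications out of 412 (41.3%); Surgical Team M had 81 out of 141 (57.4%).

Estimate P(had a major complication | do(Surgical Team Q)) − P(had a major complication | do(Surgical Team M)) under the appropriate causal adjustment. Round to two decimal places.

Nothing the surgical team does changes triage acuity; the imbalance is an allocation artefact. With triage acuity also predicting the outcome, the pooled figure is confounded, and the within-stratum comparison is the causal one.
Adjusting over the population distribution of triage acuity: 0.383·(0.023−0.147) + 0.333·(0.184−0.347) + 0.284·(0.413−0.574) = -0.148.

-0.15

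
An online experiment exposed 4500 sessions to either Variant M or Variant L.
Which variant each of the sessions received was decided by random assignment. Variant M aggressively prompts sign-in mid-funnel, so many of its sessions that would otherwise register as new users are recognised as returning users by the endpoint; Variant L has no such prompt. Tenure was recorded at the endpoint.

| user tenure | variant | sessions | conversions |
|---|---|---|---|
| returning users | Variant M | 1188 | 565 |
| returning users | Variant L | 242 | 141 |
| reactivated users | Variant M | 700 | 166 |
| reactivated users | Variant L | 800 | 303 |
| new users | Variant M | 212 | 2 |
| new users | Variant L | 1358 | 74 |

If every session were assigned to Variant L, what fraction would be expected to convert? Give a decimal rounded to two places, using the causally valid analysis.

0.22

Variant L is higher inside every user tenure stratum but Variant M is higher in aggregate. Whether to stratify depends on how user tenure relates to the variant.
The distribution of user tenure is itself part of what the variant does — it is an intermediate outcome. Holding it fixed would remove that part of the effect; the total effect is the pooled difference.
So P(outcome | do(Variant L)) is just the pooled rate for Variant L: 518/2400 = 0.216.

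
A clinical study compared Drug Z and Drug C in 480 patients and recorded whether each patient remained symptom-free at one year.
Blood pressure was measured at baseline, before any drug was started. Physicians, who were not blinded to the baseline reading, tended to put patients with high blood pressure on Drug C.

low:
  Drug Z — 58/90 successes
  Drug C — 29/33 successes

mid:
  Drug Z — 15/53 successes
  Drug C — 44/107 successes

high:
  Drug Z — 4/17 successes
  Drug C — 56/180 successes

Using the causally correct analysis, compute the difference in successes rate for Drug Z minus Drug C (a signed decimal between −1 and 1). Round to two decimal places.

-0.13

Blood pressure differs across drugs for reasons unrelated to any effect of the drug itself, and it separately predicts the outcome — a classic confounder. We must compare within blood pressure levels.
Adjusting over the population distribution of blood pressure: 0.256·(0.644−0.879) + 0.333·(0.283−0.411) + 0.410·(0.235−0.311) = -0.134.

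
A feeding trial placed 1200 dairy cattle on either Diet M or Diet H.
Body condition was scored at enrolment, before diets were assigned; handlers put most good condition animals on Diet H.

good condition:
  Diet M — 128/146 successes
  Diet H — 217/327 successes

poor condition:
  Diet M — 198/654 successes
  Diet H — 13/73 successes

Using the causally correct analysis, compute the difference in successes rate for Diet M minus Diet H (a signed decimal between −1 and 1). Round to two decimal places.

+0.16

Here starting body condition is a common cause — it drives both which diet a case falls under and the outcome. The crude comparison mixes populations; the stratum-specific rates are the causally relevant ones.
Adjusting over the population distribution of starting body condition: 0.394·(0.877−0.664) + 0.606·(0.303−0.178) = +0.160.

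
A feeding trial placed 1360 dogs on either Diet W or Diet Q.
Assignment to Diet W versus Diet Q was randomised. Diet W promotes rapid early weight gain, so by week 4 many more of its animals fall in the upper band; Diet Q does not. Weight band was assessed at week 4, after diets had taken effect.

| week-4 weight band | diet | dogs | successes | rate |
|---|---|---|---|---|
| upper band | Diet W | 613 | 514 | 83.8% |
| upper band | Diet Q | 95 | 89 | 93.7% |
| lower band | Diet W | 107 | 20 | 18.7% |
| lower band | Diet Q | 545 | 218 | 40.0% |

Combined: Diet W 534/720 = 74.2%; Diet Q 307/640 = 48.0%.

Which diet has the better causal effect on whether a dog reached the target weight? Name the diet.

Because the diet influences week-4 weight band, week-4 weight band is a post-treatment mediator, not a confounder. Stratifying on it would bias the estimate; the causal effect is the crude pooled difference.
Pooled: Diet W 74.2% vs Diet Q 48.0%; Diet W is higher overall.

Diet W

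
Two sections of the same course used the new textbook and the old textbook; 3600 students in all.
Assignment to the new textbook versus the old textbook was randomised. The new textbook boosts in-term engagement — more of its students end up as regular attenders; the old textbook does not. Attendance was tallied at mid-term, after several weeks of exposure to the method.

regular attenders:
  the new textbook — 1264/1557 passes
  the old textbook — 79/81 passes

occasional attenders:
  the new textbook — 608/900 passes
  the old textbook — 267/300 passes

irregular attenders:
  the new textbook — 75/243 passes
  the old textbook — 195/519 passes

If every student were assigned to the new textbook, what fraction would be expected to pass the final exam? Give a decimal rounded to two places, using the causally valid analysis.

0.72

Stratifying would compare teaching methods among students the teaching methods themselves sorted into mid-term attendance groups — a form of selection on an intermediate. The unconditioned pooled rates give the total causal effect.
So P(outcome | do(the new textbook)) is just the pooled rate for the new textbook: 1947/2700 = 0.721.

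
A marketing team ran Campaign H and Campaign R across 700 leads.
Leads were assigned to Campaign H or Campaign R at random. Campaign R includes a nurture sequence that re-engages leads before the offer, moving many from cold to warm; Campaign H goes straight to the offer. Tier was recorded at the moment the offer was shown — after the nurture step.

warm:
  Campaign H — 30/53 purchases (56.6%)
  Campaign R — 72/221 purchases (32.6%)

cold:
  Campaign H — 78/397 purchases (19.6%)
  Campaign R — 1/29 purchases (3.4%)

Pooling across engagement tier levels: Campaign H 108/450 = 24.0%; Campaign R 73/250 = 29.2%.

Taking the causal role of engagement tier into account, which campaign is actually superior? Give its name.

Within every engagement tier level Campaign H has the higher rate, yet pooled Campaign R does — Simpson's reversal.
Engagement tier is recorded after the campaign and is itself shifted by it — it sits on the causal path from campaign to outcome. Conditioning on a mediator would strip out part of the effect we want; the pooled comparison gives the total causal effect.
Pooled: Campaign H 24.0% vs Campaign R 29.2%; Campaign R is higher overall.

Campaign R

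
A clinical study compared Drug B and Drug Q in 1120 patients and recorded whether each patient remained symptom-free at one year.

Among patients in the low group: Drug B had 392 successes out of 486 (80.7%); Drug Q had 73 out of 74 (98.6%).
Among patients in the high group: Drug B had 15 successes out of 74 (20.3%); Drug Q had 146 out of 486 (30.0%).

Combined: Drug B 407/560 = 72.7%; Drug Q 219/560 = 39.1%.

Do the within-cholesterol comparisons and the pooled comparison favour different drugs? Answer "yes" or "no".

yes

Within each cholesterol level (low 80.7% vs 98.6%; high 20.3% vs 30.0%), Drug Q has the higher rate every time. Pooled: 72.7% vs 39.1% — Drug B has the higher rate overall. The two comparisons disagree.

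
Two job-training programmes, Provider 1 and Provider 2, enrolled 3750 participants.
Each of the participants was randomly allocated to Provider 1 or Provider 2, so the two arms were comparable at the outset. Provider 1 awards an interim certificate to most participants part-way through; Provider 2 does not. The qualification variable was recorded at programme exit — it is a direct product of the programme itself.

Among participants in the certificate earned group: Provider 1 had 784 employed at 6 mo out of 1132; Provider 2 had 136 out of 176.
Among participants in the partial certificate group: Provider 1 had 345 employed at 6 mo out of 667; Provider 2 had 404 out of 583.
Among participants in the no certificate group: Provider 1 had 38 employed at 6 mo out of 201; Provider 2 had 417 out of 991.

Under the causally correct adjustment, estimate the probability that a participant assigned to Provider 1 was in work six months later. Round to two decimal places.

Qualification attained during the programme is downstream of the programme. One should not condition on a consequence of treatment, so the overall rates are the right comparison.
So P(outcome | do(Provider 1)) is just the pooled rate for Provider 1: 1167/2000 = 0.584.

0.58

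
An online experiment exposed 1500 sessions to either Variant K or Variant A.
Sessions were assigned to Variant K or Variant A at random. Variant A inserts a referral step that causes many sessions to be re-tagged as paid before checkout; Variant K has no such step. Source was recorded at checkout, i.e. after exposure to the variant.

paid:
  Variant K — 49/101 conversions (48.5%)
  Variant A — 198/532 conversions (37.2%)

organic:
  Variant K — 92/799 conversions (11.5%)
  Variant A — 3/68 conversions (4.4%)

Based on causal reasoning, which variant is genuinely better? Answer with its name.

Variant K is higher inside every traffic source stratum but Variant A is higher in aggregate. Whether to stratify depends on how traffic source relates to the variant.
The distribution of traffic source is itself part of what the variant does — it is an intermediate outcome. Holding it fixed would remove that part of the effect; the total effect is the pooled difference.
Pooled: Variant K 15.7% vs Variant A 33.5%; Variant A is higher overall.

Variant A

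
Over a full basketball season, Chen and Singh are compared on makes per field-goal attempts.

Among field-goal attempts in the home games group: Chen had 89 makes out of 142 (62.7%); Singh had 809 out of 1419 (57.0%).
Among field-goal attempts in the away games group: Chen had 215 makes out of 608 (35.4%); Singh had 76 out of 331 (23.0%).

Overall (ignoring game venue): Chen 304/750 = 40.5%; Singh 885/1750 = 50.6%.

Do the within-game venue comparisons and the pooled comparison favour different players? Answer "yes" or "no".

yes

Within each game venue level (home games 62.7% vs 57.0%; away games 35.4% vs 23.0%), Chen has the higher rate every time. Pooled: 40.5% vs 50.6% — Singh has the higher rate overall. The two comparisons disagree.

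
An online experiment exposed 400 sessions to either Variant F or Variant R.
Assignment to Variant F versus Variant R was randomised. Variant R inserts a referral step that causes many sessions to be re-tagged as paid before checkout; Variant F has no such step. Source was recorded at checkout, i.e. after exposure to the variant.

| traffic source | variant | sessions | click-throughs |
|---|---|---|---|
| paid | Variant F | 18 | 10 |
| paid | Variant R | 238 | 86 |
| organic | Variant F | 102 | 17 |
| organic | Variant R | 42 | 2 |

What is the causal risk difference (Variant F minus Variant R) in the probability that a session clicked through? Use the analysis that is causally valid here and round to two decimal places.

-0.09

Stratifying would compare variants among sessions the variants themselves sorted into traffic source groups — a form of selection on an intermediate. The unconditioned pooled rates give the total causal effect.
The causal difference is the pooled difference: 0.225 − 0.314 = -0.089.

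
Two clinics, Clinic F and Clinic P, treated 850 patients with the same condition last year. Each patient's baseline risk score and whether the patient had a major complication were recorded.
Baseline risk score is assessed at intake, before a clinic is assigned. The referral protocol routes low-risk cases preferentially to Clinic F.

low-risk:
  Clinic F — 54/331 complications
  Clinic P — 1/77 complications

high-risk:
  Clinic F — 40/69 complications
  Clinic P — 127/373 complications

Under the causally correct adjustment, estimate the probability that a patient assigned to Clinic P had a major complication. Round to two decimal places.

0.18

Here baseline risk score is a common cause — it drives both which clinic a case falls under and the outcome. The crude comparison mixes populations; the stratum-specific rates are the causally relevant ones.
Standardising Clinic P to the population baseline risk score mix: 0.480·1/77 + 0.520·127/373 = 0.183.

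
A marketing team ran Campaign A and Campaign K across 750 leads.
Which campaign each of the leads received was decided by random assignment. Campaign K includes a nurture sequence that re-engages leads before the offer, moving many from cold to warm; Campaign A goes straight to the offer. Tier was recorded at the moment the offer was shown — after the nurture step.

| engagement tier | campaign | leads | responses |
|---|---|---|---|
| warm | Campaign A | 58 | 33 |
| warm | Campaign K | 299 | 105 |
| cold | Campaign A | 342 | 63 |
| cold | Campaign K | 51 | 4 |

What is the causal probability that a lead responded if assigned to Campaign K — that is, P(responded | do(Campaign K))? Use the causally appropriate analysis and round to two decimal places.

Within every engagement tier level Campaign A has the higher rate, yet pooled Campaign K does — Simpson's reversal.
Stratifying would compare campaigns among leads the campaigns themselves sorted into engagement tier groups — a form of selection on an intermediate. The unconditioned pooled rates give the total causal effect.
So P(outcome | do(Campaign K)) is just the pooled rate for Campaign K: 109/350 = 0.311.

0.31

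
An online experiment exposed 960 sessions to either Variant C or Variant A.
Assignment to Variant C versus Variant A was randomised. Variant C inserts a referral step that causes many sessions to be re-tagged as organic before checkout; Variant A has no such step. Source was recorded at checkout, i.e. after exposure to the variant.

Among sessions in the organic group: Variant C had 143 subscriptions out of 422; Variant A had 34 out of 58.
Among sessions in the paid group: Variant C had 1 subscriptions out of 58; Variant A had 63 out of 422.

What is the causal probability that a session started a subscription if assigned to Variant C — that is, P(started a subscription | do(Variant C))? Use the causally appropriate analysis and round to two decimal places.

0.30

Traffic source is downstream of the variant. One should not condition on a consequence of treatment, so the overall rates are the right comparison.
So P(outcome | do(Variant C)) is just the pooled rate for Variant C: 144/480 = 0.300.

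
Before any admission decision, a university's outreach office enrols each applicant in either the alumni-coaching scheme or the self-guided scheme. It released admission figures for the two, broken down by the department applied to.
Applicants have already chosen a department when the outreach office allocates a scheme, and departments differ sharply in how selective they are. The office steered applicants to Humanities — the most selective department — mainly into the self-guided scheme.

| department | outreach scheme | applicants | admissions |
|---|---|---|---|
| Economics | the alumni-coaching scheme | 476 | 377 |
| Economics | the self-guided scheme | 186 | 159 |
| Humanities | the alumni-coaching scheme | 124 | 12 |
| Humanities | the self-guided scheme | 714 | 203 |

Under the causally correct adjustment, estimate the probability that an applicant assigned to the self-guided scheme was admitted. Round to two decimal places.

0.54

The department-specific comparison favours the self-guided scheme throughout, but the pooled figures favour the alumni-coaching scheme. The question is whether to condition on department.
Since department is a pre-existing factor (not a product of the outreach scheme) and it affects the outcome on its own, it is a confounder. The stratified rates, not the pooled rate, identify the causal effect.
Standardising the self-guided scheme to the population department mix: 0.441·159/186 + 0.559·203/714 = 0.536.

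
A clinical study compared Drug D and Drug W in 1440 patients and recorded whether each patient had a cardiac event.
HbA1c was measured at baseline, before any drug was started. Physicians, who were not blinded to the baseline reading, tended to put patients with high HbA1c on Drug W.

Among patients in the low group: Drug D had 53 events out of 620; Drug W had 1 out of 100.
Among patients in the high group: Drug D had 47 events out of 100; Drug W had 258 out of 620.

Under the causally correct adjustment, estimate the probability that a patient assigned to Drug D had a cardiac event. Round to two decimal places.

HbA1c is set before the drug has any effect — it is not caused by the drug — and it independently drives the outcome. That makes it a confounder, so the causal comparison is within HbA1c levels.
Standardising Drug D to the population HbA1c mix: 0.500·53/620 + 0.500·47/100 = 0.278.

0.28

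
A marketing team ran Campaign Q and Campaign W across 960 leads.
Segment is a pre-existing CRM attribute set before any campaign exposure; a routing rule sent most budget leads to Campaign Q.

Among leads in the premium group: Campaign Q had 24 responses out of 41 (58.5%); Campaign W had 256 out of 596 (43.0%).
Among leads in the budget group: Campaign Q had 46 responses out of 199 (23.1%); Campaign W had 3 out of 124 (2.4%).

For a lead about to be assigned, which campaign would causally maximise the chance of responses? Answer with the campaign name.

The stratified and pooled comparisons disagree (Campaign Q wins within each customer segment; Campaign W wins overall), so the answer turns on the causal role of customer segment.
Here customer segment is a common cause — it drives both which campaign a case falls under and the outcome. The crude comparison mixes populations; the stratum-specific rates are the causally relevant ones.
Within each level — premium: 58.5% vs 43.0%; budget: 23.1% vs 2.4% — Campaign Q is higher every time.

Campaign Q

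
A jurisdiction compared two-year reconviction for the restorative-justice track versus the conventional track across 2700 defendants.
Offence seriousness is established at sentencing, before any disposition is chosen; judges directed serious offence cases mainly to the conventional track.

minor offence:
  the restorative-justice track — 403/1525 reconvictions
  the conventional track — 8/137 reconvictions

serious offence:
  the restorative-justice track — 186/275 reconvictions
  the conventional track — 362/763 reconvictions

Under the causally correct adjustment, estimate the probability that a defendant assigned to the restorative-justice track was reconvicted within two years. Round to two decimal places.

Within every offence seriousness level the conventional track has the lower rate, yet pooled the restorative-justice track does — Simpson's reversal.
Offence seriousness satisfies the back-door criterion: it is not a descendant of the disposition, and it blocks the spurious path from disposition to outcome. Adjusting for it (i.e., using the within-offence seriousness rates) gives the causal effect.
Standardising the restorative-justice track to the population offence seriousness mix: 0.616·403/1525 + 0.384·186/275 = 0.423.

0.42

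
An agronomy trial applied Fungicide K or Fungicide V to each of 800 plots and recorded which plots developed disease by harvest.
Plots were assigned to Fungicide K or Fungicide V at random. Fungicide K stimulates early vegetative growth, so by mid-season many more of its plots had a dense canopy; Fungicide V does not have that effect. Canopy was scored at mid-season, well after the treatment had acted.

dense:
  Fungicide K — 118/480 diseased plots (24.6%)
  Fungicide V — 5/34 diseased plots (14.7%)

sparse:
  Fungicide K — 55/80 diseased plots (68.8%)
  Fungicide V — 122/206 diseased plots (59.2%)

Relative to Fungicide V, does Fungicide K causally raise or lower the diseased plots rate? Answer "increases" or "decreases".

decreases

Because the fungicide influences mid-season canopy, mid-season canopy is a post-treatment mediator, not a confounder. Stratifying on it would bias the estimate; the causal effect is the crude pooled difference.
Pooled: Fungicide K 30.9% vs Fungicide V 52.9%; Fungicide K is lower overall.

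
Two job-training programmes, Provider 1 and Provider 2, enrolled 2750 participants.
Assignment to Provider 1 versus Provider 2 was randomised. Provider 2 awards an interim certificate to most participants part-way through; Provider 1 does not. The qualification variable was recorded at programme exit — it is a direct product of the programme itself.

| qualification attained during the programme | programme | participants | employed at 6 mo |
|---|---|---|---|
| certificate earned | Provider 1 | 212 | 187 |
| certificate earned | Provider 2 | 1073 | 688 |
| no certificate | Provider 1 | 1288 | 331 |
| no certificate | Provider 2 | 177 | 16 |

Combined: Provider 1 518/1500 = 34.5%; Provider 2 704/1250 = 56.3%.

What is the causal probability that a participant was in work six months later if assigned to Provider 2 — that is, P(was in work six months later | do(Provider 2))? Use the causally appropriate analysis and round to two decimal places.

0.56

Within every qualification attained during the programme level Provider 1 has the higher rate, yet pooled Provider 2 does — Simpson's reversal.
Because the programme influences qualification attained during the programme, qualification attained during the programme is a post-treatment mediator, not a confounder. Stratifying on it would bias the estimate; the causal effect is the crude pooled difference.
So P(outcome | do(Provider 2)) is just the pooled rate for Provider 2: 704/1250 = 0.563.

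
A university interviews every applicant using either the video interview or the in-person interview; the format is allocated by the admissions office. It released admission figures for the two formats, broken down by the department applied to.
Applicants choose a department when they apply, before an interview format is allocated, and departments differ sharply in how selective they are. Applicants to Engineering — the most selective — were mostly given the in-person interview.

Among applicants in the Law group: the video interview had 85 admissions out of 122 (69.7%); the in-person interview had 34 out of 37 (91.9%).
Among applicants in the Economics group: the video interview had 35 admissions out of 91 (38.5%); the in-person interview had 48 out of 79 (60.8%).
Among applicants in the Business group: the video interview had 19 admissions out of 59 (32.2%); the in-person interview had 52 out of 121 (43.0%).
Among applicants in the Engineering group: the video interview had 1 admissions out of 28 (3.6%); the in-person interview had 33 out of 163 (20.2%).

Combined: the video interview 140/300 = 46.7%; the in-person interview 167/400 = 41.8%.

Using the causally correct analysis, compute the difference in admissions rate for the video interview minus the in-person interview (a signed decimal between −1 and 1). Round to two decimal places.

Within every department level the in-person interview has the higher rate, yet pooled the video interview does — Simpson's reversal.
The imbalance in department arose from how applicants were allocated, not from anything the interview format did; and department independently affects the outcome. The pooled gap is confounded — condition on department.
Adjusting over the population distribution of department: 0.227·(0.697−0.919) + 0.243·(0.385−0.608) + 0.257·(0.322−0.430) + 0.273·(0.036−0.202) = -0.178.

-0.18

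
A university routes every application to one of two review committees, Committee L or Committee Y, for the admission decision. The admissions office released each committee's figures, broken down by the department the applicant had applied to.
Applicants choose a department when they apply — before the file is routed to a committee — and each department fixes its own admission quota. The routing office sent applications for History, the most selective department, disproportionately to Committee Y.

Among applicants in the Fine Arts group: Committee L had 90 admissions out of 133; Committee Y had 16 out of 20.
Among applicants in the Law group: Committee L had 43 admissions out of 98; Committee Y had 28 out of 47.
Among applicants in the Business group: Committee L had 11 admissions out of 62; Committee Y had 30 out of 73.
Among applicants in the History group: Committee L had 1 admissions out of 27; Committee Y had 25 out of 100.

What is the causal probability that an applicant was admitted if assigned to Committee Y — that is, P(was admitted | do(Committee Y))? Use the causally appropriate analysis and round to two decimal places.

0.53

The stratified and pooled comparisons disagree (Committee Y wins within each department; Committee L wins overall), so the answer turns on the causal role of department.
Nothing the review committee does changes department; the imbalance is an allocation artefact. With department also predicting the outcome, the pooled figure is confounded, and the within-stratum comparison is the causal one.
Standardising Committee Y to the population department mix: 0.273·16/20 + 0.259·28/47 + 0.241·30/73 + 0.227·25/100 = 0.529.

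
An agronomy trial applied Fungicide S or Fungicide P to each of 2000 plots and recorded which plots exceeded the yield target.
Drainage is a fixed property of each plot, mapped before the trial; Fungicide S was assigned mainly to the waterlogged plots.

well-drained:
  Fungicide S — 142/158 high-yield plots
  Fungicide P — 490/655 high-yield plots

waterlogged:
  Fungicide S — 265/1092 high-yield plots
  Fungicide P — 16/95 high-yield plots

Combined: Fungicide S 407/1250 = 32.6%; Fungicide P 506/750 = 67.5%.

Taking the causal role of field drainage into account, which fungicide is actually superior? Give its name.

Field drainage satisfies the back-door criterion: it is not a descendant of the fungicide, and it blocks the spurious path from fungicide to outcome. Adjusting for it (i.e., using the within-field drainage rates) gives the causal effect.
Within each level — well-drained: 89.9% vs 74.8%; waterlogged: 24.3% vs 16.8% — Fungicide S is higher every time.

Fungicide S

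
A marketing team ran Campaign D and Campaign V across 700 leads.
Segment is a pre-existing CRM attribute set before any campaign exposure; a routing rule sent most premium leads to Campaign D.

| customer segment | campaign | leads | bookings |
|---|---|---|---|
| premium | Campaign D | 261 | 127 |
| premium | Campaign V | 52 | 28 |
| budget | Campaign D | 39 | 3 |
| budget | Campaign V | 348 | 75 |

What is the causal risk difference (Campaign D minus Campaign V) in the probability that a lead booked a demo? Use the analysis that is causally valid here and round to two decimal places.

-0.10

Customer segment differs across campaigns for reasons unrelated to any effect of the campaign itself, and it separately predicts the outcome — a classic confounder. We must compare within customer segment levels.
Adjusting over the population distribution of customer segment: 0.447·(0.487−0.538) + 0.553·(0.077−0.216) = -0.100.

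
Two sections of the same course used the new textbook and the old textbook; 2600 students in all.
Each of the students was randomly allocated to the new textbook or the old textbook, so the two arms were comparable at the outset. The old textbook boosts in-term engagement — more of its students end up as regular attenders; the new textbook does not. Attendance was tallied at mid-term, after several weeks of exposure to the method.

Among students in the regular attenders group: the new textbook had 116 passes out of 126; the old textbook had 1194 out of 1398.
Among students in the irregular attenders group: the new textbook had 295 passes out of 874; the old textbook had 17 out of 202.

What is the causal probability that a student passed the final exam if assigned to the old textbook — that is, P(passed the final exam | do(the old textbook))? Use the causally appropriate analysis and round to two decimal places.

0.76

Within every mid-term attendance level the new textbook has the higher rate, yet pooled the old textbook does — Simpson's reversal.
Stratifying would compare teaching methods among students the teaching methods themselves sorted into mid-term attendance groups — a form of selection on an intermediate. The unconditioned pooled rates give the total causal effect.
So P(outcome | do(the old textbook)) is just the pooled rate for the old textbook: 1211/1600 = 0.757.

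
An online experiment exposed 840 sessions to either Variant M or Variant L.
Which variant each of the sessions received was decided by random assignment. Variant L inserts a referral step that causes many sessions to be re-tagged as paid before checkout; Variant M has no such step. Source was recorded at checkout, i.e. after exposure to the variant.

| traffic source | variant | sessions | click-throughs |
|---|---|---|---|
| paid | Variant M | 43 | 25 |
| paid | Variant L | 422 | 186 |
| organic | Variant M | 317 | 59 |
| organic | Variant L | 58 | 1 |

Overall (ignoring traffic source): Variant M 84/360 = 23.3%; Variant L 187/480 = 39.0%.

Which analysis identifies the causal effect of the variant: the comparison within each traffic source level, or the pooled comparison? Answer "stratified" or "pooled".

pooled

Traffic source is downstream of the variant. One should not condition on a consequence of treatment, so the overall rates are the right comparison.
Pooled: Variant M 23.3% vs Variant L 39.0%; Variant L is higher overall.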